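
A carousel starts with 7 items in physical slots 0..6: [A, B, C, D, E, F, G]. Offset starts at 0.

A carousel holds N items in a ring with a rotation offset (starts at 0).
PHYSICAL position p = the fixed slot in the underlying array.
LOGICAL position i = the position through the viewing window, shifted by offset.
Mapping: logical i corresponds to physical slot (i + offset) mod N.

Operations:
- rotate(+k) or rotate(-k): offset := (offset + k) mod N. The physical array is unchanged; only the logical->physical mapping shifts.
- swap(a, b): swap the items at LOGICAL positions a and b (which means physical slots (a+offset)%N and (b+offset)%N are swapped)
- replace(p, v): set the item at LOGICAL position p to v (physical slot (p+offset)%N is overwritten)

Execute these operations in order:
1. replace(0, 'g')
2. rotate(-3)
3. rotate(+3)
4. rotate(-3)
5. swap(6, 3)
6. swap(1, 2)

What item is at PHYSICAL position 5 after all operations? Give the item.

Answer: G

Derivation:
After op 1 (replace(0, 'g')): offset=0, physical=[g,B,C,D,E,F,G], logical=[g,B,C,D,E,F,G]
After op 2 (rotate(-3)): offset=4, physical=[g,B,C,D,E,F,G], logical=[E,F,G,g,B,C,D]
After op 3 (rotate(+3)): offset=0, physical=[g,B,C,D,E,F,G], logical=[g,B,C,D,E,F,G]
After op 4 (rotate(-3)): offset=4, physical=[g,B,C,D,E,F,G], logical=[E,F,G,g,B,C,D]
After op 5 (swap(6, 3)): offset=4, physical=[D,B,C,g,E,F,G], logical=[E,F,G,D,B,C,g]
After op 6 (swap(1, 2)): offset=4, physical=[D,B,C,g,E,G,F], logical=[E,G,F,D,B,C,g]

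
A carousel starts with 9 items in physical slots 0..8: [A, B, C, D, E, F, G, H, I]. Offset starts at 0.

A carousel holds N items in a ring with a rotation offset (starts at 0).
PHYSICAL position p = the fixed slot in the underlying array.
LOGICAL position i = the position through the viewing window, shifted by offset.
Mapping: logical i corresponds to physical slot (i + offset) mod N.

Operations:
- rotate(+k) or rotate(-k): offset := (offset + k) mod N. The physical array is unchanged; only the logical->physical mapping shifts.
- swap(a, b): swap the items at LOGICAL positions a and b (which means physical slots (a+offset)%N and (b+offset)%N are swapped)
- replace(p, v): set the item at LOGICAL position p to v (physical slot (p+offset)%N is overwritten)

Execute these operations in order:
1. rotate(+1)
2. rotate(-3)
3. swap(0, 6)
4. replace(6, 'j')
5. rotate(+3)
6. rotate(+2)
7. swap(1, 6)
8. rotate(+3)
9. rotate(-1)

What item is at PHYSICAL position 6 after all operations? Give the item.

After op 1 (rotate(+1)): offset=1, physical=[A,B,C,D,E,F,G,H,I], logical=[B,C,D,E,F,G,H,I,A]
After op 2 (rotate(-3)): offset=7, physical=[A,B,C,D,E,F,G,H,I], logical=[H,I,A,B,C,D,E,F,G]
After op 3 (swap(0, 6)): offset=7, physical=[A,B,C,D,H,F,G,E,I], logical=[E,I,A,B,C,D,H,F,G]
After op 4 (replace(6, 'j')): offset=7, physical=[A,B,C,D,j,F,G,E,I], logical=[E,I,A,B,C,D,j,F,G]
After op 5 (rotate(+3)): offset=1, physical=[A,B,C,D,j,F,G,E,I], logical=[B,C,D,j,F,G,E,I,A]
After op 6 (rotate(+2)): offset=3, physical=[A,B,C,D,j,F,G,E,I], logical=[D,j,F,G,E,I,A,B,C]
After op 7 (swap(1, 6)): offset=3, physical=[j,B,C,D,A,F,G,E,I], logical=[D,A,F,G,E,I,j,B,C]
After op 8 (rotate(+3)): offset=6, physical=[j,B,C,D,A,F,G,E,I], logical=[G,E,I,j,B,C,D,A,F]
After op 9 (rotate(-1)): offset=5, physical=[j,B,C,D,A,F,G,E,I], logical=[F,G,E,I,j,B,C,D,A]

Answer: G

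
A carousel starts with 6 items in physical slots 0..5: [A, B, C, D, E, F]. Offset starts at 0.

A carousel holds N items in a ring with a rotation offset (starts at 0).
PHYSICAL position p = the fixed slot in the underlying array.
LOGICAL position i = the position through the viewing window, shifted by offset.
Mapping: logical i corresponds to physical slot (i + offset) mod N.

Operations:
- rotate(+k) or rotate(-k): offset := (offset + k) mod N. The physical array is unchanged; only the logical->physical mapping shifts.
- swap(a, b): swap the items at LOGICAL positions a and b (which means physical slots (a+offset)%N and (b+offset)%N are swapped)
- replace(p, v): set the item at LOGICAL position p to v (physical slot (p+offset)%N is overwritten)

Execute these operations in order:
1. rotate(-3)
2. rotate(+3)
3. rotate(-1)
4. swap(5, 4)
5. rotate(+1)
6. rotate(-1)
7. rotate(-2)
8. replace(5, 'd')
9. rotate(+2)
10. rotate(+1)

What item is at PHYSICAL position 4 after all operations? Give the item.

Answer: D

Derivation:
After op 1 (rotate(-3)): offset=3, physical=[A,B,C,D,E,F], logical=[D,E,F,A,B,C]
After op 2 (rotate(+3)): offset=0, physical=[A,B,C,D,E,F], logical=[A,B,C,D,E,F]
After op 3 (rotate(-1)): offset=5, physical=[A,B,C,D,E,F], logical=[F,A,B,C,D,E]
After op 4 (swap(5, 4)): offset=5, physical=[A,B,C,E,D,F], logical=[F,A,B,C,E,D]
After op 5 (rotate(+1)): offset=0, physical=[A,B,C,E,D,F], logical=[A,B,C,E,D,F]
After op 6 (rotate(-1)): offset=5, physical=[A,B,C,E,D,F], logical=[F,A,B,C,E,D]
After op 7 (rotate(-2)): offset=3, physical=[A,B,C,E,D,F], logical=[E,D,F,A,B,C]
After op 8 (replace(5, 'd')): offset=3, physical=[A,B,d,E,D,F], logical=[E,D,F,A,B,d]
After op 9 (rotate(+2)): offset=5, physical=[A,B,d,E,D,F], logical=[F,A,B,d,E,D]
After op 10 (rotate(+1)): offset=0, physical=[A,B,d,E,D,F], logical=[A,B,d,E,D,F]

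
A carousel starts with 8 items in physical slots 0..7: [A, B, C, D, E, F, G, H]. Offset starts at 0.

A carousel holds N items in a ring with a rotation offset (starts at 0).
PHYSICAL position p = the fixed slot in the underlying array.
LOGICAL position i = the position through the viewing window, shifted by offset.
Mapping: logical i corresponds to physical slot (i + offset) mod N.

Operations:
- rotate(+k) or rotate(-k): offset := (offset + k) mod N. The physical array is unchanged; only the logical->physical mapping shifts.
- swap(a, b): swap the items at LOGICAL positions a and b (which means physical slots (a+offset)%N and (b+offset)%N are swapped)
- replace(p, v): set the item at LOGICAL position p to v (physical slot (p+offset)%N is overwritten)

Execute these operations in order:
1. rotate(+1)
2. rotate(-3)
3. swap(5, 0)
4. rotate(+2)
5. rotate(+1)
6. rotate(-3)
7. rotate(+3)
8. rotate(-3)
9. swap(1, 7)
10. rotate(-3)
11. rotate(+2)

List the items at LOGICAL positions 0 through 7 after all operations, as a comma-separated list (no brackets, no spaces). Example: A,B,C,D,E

After op 1 (rotate(+1)): offset=1, physical=[A,B,C,D,E,F,G,H], logical=[B,C,D,E,F,G,H,A]
After op 2 (rotate(-3)): offset=6, physical=[A,B,C,D,E,F,G,H], logical=[G,H,A,B,C,D,E,F]
After op 3 (swap(5, 0)): offset=6, physical=[A,B,C,G,E,F,D,H], logical=[D,H,A,B,C,G,E,F]
After op 4 (rotate(+2)): offset=0, physical=[A,B,C,G,E,F,D,H], logical=[A,B,C,G,E,F,D,H]
After op 5 (rotate(+1)): offset=1, physical=[A,B,C,G,E,F,D,H], logical=[B,C,G,E,F,D,H,A]
After op 6 (rotate(-3)): offset=6, physical=[A,B,C,G,E,F,D,H], logical=[D,H,A,B,C,G,E,F]
After op 7 (rotate(+3)): offset=1, physical=[A,B,C,G,E,F,D,H], logical=[B,C,G,E,F,D,H,A]
After op 8 (rotate(-3)): offset=6, physical=[A,B,C,G,E,F,D,H], logical=[D,H,A,B,C,G,E,F]
After op 9 (swap(1, 7)): offset=6, physical=[A,B,C,G,E,H,D,F], logical=[D,F,A,B,C,G,E,H]
After op 10 (rotate(-3)): offset=3, physical=[A,B,C,G,E,H,D,F], logical=[G,E,H,D,F,A,B,C]
After op 11 (rotate(+2)): offset=5, physical=[A,B,C,G,E,H,D,F], logical=[H,D,F,A,B,C,G,E]

Answer: H,D,F,A,B,C,G,E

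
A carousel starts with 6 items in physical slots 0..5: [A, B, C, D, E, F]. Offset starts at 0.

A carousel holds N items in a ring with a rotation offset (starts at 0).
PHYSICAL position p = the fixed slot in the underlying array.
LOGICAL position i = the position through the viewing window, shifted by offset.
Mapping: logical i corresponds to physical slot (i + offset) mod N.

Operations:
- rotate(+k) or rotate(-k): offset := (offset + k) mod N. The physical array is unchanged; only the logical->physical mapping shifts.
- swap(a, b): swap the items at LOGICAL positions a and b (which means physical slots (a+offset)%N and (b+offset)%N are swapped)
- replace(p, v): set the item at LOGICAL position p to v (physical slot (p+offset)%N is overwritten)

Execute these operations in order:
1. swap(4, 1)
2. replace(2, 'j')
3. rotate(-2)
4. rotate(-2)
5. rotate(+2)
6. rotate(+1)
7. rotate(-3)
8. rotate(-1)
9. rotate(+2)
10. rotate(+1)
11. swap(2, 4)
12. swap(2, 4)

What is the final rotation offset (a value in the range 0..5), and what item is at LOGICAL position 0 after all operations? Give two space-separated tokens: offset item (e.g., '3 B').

Answer: 4 B

Derivation:
After op 1 (swap(4, 1)): offset=0, physical=[A,E,C,D,B,F], logical=[A,E,C,D,B,F]
After op 2 (replace(2, 'j')): offset=0, physical=[A,E,j,D,B,F], logical=[A,E,j,D,B,F]
After op 3 (rotate(-2)): offset=4, physical=[A,E,j,D,B,F], logical=[B,F,A,E,j,D]
After op 4 (rotate(-2)): offset=2, physical=[A,E,j,D,B,F], logical=[j,D,B,F,A,E]
After op 5 (rotate(+2)): offset=4, physical=[A,E,j,D,B,F], logical=[B,F,A,E,j,D]
After op 6 (rotate(+1)): offset=5, physical=[A,E,j,D,B,F], logical=[F,A,E,j,D,B]
After op 7 (rotate(-3)): offset=2, physical=[A,E,j,D,B,F], logical=[j,D,B,F,A,E]
After op 8 (rotate(-1)): offset=1, physical=[A,E,j,D,B,F], logical=[E,j,D,B,F,A]
After op 9 (rotate(+2)): offset=3, physical=[A,E,j,D,B,F], logical=[D,B,F,A,E,j]
After op 10 (rotate(+1)): offset=4, physical=[A,E,j,D,B,F], logical=[B,F,A,E,j,D]
After op 11 (swap(2, 4)): offset=4, physical=[j,E,A,D,B,F], logical=[B,F,j,E,A,D]
After op 12 (swap(2, 4)): offset=4, physical=[A,E,j,D,B,F], logical=[B,F,A,E,j,D]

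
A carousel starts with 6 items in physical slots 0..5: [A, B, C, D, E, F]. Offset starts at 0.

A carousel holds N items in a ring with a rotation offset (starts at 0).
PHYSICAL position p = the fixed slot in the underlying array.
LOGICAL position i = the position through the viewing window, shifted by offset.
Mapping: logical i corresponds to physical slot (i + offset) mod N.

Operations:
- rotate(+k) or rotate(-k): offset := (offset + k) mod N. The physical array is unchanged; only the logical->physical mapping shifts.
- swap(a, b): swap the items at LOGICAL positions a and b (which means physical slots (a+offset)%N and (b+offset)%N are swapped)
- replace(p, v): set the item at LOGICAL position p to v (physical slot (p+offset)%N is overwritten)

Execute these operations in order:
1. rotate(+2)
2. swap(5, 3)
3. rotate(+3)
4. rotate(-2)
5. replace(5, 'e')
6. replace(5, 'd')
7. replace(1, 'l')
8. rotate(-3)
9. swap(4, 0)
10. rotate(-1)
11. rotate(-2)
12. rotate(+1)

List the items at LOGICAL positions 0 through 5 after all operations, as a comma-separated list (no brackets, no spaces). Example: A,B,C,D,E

After op 1 (rotate(+2)): offset=2, physical=[A,B,C,D,E,F], logical=[C,D,E,F,A,B]
After op 2 (swap(5, 3)): offset=2, physical=[A,F,C,D,E,B], logical=[C,D,E,B,A,F]
After op 3 (rotate(+3)): offset=5, physical=[A,F,C,D,E,B], logical=[B,A,F,C,D,E]
After op 4 (rotate(-2)): offset=3, physical=[A,F,C,D,E,B], logical=[D,E,B,A,F,C]
After op 5 (replace(5, 'e')): offset=3, physical=[A,F,e,D,E,B], logical=[D,E,B,A,F,e]
After op 6 (replace(5, 'd')): offset=3, physical=[A,F,d,D,E,B], logical=[D,E,B,A,F,d]
After op 7 (replace(1, 'l')): offset=3, physical=[A,F,d,D,l,B], logical=[D,l,B,A,F,d]
After op 8 (rotate(-3)): offset=0, physical=[A,F,d,D,l,B], logical=[A,F,d,D,l,B]
After op 9 (swap(4, 0)): offset=0, physical=[l,F,d,D,A,B], logical=[l,F,d,D,A,B]
After op 10 (rotate(-1)): offset=5, physical=[l,F,d,D,A,B], logical=[B,l,F,d,D,A]
After op 11 (rotate(-2)): offset=3, physical=[l,F,d,D,A,B], logical=[D,A,B,l,F,d]
After op 12 (rotate(+1)): offset=4, physical=[l,F,d,D,A,B], logical=[A,B,l,F,d,D]

Answer: A,B,l,F,d,D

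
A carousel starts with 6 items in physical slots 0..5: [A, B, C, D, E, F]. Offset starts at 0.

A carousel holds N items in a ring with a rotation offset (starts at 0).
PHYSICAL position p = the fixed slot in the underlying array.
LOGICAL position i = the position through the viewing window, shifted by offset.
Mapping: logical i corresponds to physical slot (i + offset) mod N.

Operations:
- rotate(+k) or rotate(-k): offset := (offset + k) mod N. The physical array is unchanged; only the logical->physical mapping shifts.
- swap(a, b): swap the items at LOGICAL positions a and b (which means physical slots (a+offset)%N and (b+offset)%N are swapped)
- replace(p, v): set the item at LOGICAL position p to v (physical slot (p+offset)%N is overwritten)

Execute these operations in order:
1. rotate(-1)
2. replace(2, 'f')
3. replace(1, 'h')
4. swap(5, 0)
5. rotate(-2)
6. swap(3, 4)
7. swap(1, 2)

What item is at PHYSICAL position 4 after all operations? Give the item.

Answer: E

Derivation:
After op 1 (rotate(-1)): offset=5, physical=[A,B,C,D,E,F], logical=[F,A,B,C,D,E]
After op 2 (replace(2, 'f')): offset=5, physical=[A,f,C,D,E,F], logical=[F,A,f,C,D,E]
After op 3 (replace(1, 'h')): offset=5, physical=[h,f,C,D,E,F], logical=[F,h,f,C,D,E]
After op 4 (swap(5, 0)): offset=5, physical=[h,f,C,D,F,E], logical=[E,h,f,C,D,F]
After op 5 (rotate(-2)): offset=3, physical=[h,f,C,D,F,E], logical=[D,F,E,h,f,C]
After op 6 (swap(3, 4)): offset=3, physical=[f,h,C,D,F,E], logical=[D,F,E,f,h,C]
After op 7 (swap(1, 2)): offset=3, physical=[f,h,C,D,E,F], logical=[D,E,F,f,h,C]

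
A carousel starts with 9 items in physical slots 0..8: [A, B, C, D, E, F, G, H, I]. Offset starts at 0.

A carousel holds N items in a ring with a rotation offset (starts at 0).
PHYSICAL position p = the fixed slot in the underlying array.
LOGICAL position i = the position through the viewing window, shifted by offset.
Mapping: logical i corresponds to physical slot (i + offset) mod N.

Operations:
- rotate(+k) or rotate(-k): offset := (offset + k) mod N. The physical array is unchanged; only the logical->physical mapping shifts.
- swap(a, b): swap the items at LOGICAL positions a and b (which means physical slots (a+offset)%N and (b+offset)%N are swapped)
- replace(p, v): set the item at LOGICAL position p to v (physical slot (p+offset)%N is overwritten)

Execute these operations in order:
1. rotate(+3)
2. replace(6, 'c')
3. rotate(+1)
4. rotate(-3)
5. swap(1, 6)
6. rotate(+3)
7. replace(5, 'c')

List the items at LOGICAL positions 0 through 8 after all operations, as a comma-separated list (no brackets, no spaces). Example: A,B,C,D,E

Answer: E,F,G,C,I,c,B,H,D

Derivation:
After op 1 (rotate(+3)): offset=3, physical=[A,B,C,D,E,F,G,H,I], logical=[D,E,F,G,H,I,A,B,C]
After op 2 (replace(6, 'c')): offset=3, physical=[c,B,C,D,E,F,G,H,I], logical=[D,E,F,G,H,I,c,B,C]
After op 3 (rotate(+1)): offset=4, physical=[c,B,C,D,E,F,G,H,I], logical=[E,F,G,H,I,c,B,C,D]
After op 4 (rotate(-3)): offset=1, physical=[c,B,C,D,E,F,G,H,I], logical=[B,C,D,E,F,G,H,I,c]
After op 5 (swap(1, 6)): offset=1, physical=[c,B,H,D,E,F,G,C,I], logical=[B,H,D,E,F,G,C,I,c]
After op 6 (rotate(+3)): offset=4, physical=[c,B,H,D,E,F,G,C,I], logical=[E,F,G,C,I,c,B,H,D]
After op 7 (replace(5, 'c')): offset=4, physical=[c,B,H,D,E,F,G,C,I], logical=[E,F,G,C,I,c,B,H,D]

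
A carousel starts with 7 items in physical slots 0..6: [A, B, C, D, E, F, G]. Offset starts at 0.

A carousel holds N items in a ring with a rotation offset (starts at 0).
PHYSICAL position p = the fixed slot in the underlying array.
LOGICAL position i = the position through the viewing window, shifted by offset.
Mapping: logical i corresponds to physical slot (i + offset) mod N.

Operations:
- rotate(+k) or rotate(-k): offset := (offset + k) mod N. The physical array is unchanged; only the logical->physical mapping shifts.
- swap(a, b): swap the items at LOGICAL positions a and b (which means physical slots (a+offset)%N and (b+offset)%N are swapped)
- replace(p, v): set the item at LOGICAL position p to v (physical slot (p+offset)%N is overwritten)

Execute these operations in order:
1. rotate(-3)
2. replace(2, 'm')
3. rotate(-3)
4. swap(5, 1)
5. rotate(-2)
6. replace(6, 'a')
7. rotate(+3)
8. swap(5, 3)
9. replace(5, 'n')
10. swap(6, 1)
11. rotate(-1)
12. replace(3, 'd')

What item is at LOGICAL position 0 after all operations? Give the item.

Answer: D

Derivation:
After op 1 (rotate(-3)): offset=4, physical=[A,B,C,D,E,F,G], logical=[E,F,G,A,B,C,D]
After op 2 (replace(2, 'm')): offset=4, physical=[A,B,C,D,E,F,m], logical=[E,F,m,A,B,C,D]
After op 3 (rotate(-3)): offset=1, physical=[A,B,C,D,E,F,m], logical=[B,C,D,E,F,m,A]
After op 4 (swap(5, 1)): offset=1, physical=[A,B,m,D,E,F,C], logical=[B,m,D,E,F,C,A]
After op 5 (rotate(-2)): offset=6, physical=[A,B,m,D,E,F,C], logical=[C,A,B,m,D,E,F]
After op 6 (replace(6, 'a')): offset=6, physical=[A,B,m,D,E,a,C], logical=[C,A,B,m,D,E,a]
After op 7 (rotate(+3)): offset=2, physical=[A,B,m,D,E,a,C], logical=[m,D,E,a,C,A,B]
After op 8 (swap(5, 3)): offset=2, physical=[a,B,m,D,E,A,C], logical=[m,D,E,A,C,a,B]
After op 9 (replace(5, 'n')): offset=2, physical=[n,B,m,D,E,A,C], logical=[m,D,E,A,C,n,B]
After op 10 (swap(6, 1)): offset=2, physical=[n,D,m,B,E,A,C], logical=[m,B,E,A,C,n,D]
After op 11 (rotate(-1)): offset=1, physical=[n,D,m,B,E,A,C], logical=[D,m,B,E,A,C,n]
After op 12 (replace(3, 'd')): offset=1, physical=[n,D,m,B,d,A,C], logical=[D,m,B,d,A,C,n]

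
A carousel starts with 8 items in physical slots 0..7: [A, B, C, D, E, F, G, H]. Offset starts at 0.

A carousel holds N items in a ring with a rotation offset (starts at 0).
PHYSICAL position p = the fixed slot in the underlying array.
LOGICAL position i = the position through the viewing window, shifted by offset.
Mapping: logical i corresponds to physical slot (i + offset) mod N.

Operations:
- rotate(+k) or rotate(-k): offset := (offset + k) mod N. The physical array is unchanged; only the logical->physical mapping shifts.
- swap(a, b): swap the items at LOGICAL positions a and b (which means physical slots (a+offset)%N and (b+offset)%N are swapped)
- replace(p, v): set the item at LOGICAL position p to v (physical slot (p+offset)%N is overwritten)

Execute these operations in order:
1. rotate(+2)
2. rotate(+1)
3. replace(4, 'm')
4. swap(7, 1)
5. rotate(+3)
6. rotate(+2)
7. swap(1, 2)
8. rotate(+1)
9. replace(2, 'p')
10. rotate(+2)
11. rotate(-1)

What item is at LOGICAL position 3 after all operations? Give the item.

After op 1 (rotate(+2)): offset=2, physical=[A,B,C,D,E,F,G,H], logical=[C,D,E,F,G,H,A,B]
After op 2 (rotate(+1)): offset=3, physical=[A,B,C,D,E,F,G,H], logical=[D,E,F,G,H,A,B,C]
After op 3 (replace(4, 'm')): offset=3, physical=[A,B,C,D,E,F,G,m], logical=[D,E,F,G,m,A,B,C]
After op 4 (swap(7, 1)): offset=3, physical=[A,B,E,D,C,F,G,m], logical=[D,C,F,G,m,A,B,E]
After op 5 (rotate(+3)): offset=6, physical=[A,B,E,D,C,F,G,m], logical=[G,m,A,B,E,D,C,F]
After op 6 (rotate(+2)): offset=0, physical=[A,B,E,D,C,F,G,m], logical=[A,B,E,D,C,F,G,m]
After op 7 (swap(1, 2)): offset=0, physical=[A,E,B,D,C,F,G,m], logical=[A,E,B,D,C,F,G,m]
After op 8 (rotate(+1)): offset=1, physical=[A,E,B,D,C,F,G,m], logical=[E,B,D,C,F,G,m,A]
After op 9 (replace(2, 'p')): offset=1, physical=[A,E,B,p,C,F,G,m], logical=[E,B,p,C,F,G,m,A]
After op 10 (rotate(+2)): offset=3, physical=[A,E,B,p,C,F,G,m], logical=[p,C,F,G,m,A,E,B]
After op 11 (rotate(-1)): offset=2, physical=[A,E,B,p,C,F,G,m], logical=[B,p,C,F,G,m,A,E]

Answer: F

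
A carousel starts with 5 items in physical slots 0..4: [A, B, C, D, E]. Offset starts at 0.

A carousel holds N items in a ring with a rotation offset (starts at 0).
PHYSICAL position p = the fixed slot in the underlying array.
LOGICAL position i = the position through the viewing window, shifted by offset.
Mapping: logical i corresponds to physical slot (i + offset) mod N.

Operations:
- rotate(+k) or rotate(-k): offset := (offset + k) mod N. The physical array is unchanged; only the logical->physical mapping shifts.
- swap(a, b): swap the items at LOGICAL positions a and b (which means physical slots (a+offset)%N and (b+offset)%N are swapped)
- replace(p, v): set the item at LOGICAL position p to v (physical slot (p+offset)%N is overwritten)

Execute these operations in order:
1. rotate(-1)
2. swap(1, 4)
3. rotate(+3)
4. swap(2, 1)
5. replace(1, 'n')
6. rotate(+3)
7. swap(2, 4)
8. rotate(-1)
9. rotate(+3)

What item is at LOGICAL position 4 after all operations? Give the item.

After op 1 (rotate(-1)): offset=4, physical=[A,B,C,D,E], logical=[E,A,B,C,D]
After op 2 (swap(1, 4)): offset=4, physical=[D,B,C,A,E], logical=[E,D,B,C,A]
After op 3 (rotate(+3)): offset=2, physical=[D,B,C,A,E], logical=[C,A,E,D,B]
After op 4 (swap(2, 1)): offset=2, physical=[D,B,C,E,A], logical=[C,E,A,D,B]
After op 5 (replace(1, 'n')): offset=2, physical=[D,B,C,n,A], logical=[C,n,A,D,B]
After op 6 (rotate(+3)): offset=0, physical=[D,B,C,n,A], logical=[D,B,C,n,A]
After op 7 (swap(2, 4)): offset=0, physical=[D,B,A,n,C], logical=[D,B,A,n,C]
After op 8 (rotate(-1)): offset=4, physical=[D,B,A,n,C], logical=[C,D,B,A,n]
After op 9 (rotate(+3)): offset=2, physical=[D,B,A,n,C], logical=[A,n,C,D,B]

Answer: B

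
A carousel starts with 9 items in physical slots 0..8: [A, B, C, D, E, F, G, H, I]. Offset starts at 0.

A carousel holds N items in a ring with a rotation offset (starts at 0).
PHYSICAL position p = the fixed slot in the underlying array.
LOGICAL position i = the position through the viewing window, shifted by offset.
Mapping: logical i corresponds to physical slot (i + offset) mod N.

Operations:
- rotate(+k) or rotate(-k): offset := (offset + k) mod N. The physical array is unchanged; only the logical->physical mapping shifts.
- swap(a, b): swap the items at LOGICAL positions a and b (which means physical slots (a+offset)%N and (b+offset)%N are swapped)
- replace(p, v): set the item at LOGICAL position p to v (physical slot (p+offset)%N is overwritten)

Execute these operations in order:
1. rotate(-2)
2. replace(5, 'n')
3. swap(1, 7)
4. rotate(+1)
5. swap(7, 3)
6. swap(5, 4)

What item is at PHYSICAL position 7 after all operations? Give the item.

After op 1 (rotate(-2)): offset=7, physical=[A,B,C,D,E,F,G,H,I], logical=[H,I,A,B,C,D,E,F,G]
After op 2 (replace(5, 'n')): offset=7, physical=[A,B,C,n,E,F,G,H,I], logical=[H,I,A,B,C,n,E,F,G]
After op 3 (swap(1, 7)): offset=7, physical=[A,B,C,n,E,I,G,H,F], logical=[H,F,A,B,C,n,E,I,G]
After op 4 (rotate(+1)): offset=8, physical=[A,B,C,n,E,I,G,H,F], logical=[F,A,B,C,n,E,I,G,H]
After op 5 (swap(7, 3)): offset=8, physical=[A,B,G,n,E,I,C,H,F], logical=[F,A,B,G,n,E,I,C,H]
After op 6 (swap(5, 4)): offset=8, physical=[A,B,G,E,n,I,C,H,F], logical=[F,A,B,G,E,n,I,C,H]

Answer: H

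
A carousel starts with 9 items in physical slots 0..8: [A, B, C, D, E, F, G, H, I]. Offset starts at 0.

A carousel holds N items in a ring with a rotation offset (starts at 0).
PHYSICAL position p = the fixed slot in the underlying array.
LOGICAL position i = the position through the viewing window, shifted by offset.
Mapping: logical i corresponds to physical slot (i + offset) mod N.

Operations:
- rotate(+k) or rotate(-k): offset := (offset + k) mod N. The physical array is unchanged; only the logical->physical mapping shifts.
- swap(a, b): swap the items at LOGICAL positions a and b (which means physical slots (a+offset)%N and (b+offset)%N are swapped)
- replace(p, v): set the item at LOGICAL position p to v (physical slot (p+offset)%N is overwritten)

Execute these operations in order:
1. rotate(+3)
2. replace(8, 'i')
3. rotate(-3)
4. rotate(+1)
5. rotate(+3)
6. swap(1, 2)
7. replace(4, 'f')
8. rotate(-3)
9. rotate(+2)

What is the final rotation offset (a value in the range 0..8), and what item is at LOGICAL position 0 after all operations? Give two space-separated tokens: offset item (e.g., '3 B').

After op 1 (rotate(+3)): offset=3, physical=[A,B,C,D,E,F,G,H,I], logical=[D,E,F,G,H,I,A,B,C]
After op 2 (replace(8, 'i')): offset=3, physical=[A,B,i,D,E,F,G,H,I], logical=[D,E,F,G,H,I,A,B,i]
After op 3 (rotate(-3)): offset=0, physical=[A,B,i,D,E,F,G,H,I], logical=[A,B,i,D,E,F,G,H,I]
After op 4 (rotate(+1)): offset=1, physical=[A,B,i,D,E,F,G,H,I], logical=[B,i,D,E,F,G,H,I,A]
After op 5 (rotate(+3)): offset=4, physical=[A,B,i,D,E,F,G,H,I], logical=[E,F,G,H,I,A,B,i,D]
After op 6 (swap(1, 2)): offset=4, physical=[A,B,i,D,E,G,F,H,I], logical=[E,G,F,H,I,A,B,i,D]
After op 7 (replace(4, 'f')): offset=4, physical=[A,B,i,D,E,G,F,H,f], logical=[E,G,F,H,f,A,B,i,D]
After op 8 (rotate(-3)): offset=1, physical=[A,B,i,D,E,G,F,H,f], logical=[B,i,D,E,G,F,H,f,A]
After op 9 (rotate(+2)): offset=3, physical=[A,B,i,D,E,G,F,H,f], logical=[D,E,G,F,H,f,A,B,i]

Answer: 3 D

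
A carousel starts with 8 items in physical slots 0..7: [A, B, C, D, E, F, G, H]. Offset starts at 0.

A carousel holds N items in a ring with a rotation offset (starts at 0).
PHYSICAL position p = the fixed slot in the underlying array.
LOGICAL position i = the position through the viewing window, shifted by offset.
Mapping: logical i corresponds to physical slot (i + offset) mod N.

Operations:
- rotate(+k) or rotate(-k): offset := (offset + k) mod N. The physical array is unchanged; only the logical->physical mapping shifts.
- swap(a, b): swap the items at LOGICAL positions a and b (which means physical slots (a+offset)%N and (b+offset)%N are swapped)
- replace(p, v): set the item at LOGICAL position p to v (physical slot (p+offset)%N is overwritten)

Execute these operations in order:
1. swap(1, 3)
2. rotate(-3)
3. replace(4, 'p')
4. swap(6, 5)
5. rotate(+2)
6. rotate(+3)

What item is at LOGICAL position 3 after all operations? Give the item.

Answer: F

Derivation:
After op 1 (swap(1, 3)): offset=0, physical=[A,D,C,B,E,F,G,H], logical=[A,D,C,B,E,F,G,H]
After op 2 (rotate(-3)): offset=5, physical=[A,D,C,B,E,F,G,H], logical=[F,G,H,A,D,C,B,E]
After op 3 (replace(4, 'p')): offset=5, physical=[A,p,C,B,E,F,G,H], logical=[F,G,H,A,p,C,B,E]
After op 4 (swap(6, 5)): offset=5, physical=[A,p,B,C,E,F,G,H], logical=[F,G,H,A,p,B,C,E]
After op 5 (rotate(+2)): offset=7, physical=[A,p,B,C,E,F,G,H], logical=[H,A,p,B,C,E,F,G]
After op 6 (rotate(+3)): offset=2, physical=[A,p,B,C,E,F,G,H], logical=[B,C,E,F,G,H,A,p]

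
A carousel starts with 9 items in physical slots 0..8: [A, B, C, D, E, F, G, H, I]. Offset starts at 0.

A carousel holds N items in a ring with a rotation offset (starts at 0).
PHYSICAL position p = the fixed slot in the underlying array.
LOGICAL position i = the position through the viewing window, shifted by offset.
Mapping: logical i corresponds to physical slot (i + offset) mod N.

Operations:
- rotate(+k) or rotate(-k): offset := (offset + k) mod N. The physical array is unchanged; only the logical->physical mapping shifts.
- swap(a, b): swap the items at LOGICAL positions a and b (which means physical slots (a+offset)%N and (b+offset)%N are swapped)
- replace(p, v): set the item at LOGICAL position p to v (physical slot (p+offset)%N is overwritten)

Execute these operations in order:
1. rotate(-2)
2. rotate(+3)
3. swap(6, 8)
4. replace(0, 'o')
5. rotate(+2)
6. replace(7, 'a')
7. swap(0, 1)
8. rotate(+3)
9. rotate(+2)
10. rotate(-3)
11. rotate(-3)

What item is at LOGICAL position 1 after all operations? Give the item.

After op 1 (rotate(-2)): offset=7, physical=[A,B,C,D,E,F,G,H,I], logical=[H,I,A,B,C,D,E,F,G]
After op 2 (rotate(+3)): offset=1, physical=[A,B,C,D,E,F,G,H,I], logical=[B,C,D,E,F,G,H,I,A]
After op 3 (swap(6, 8)): offset=1, physical=[H,B,C,D,E,F,G,A,I], logical=[B,C,D,E,F,G,A,I,H]
After op 4 (replace(0, 'o')): offset=1, physical=[H,o,C,D,E,F,G,A,I], logical=[o,C,D,E,F,G,A,I,H]
After op 5 (rotate(+2)): offset=3, physical=[H,o,C,D,E,F,G,A,I], logical=[D,E,F,G,A,I,H,o,C]
After op 6 (replace(7, 'a')): offset=3, physical=[H,a,C,D,E,F,G,A,I], logical=[D,E,F,G,A,I,H,a,C]
After op 7 (swap(0, 1)): offset=3, physical=[H,a,C,E,D,F,G,A,I], logical=[E,D,F,G,A,I,H,a,C]
After op 8 (rotate(+3)): offset=6, physical=[H,a,C,E,D,F,G,A,I], logical=[G,A,I,H,a,C,E,D,F]
After op 9 (rotate(+2)): offset=8, physical=[H,a,C,E,D,F,G,A,I], logical=[I,H,a,C,E,D,F,G,A]
After op 10 (rotate(-3)): offset=5, physical=[H,a,C,E,D,F,G,A,I], logical=[F,G,A,I,H,a,C,E,D]
After op 11 (rotate(-3)): offset=2, physical=[H,a,C,E,D,F,G,A,I], logical=[C,E,D,F,G,A,I,H,a]

Answer: E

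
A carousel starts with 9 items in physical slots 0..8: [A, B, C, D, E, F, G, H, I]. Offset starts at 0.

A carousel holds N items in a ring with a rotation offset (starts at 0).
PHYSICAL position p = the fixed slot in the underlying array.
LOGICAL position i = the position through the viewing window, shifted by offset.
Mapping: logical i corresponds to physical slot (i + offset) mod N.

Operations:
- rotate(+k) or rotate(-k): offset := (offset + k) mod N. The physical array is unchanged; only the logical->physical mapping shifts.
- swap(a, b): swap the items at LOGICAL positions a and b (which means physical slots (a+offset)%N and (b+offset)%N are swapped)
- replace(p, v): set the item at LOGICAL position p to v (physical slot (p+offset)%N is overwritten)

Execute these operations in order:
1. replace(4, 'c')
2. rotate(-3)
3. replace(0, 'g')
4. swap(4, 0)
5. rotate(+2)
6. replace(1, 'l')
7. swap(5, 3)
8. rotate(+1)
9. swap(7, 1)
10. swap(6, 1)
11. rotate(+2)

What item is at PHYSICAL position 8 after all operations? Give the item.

After op 1 (replace(4, 'c')): offset=0, physical=[A,B,C,D,c,F,G,H,I], logical=[A,B,C,D,c,F,G,H,I]
After op 2 (rotate(-3)): offset=6, physical=[A,B,C,D,c,F,G,H,I], logical=[G,H,I,A,B,C,D,c,F]
After op 3 (replace(0, 'g')): offset=6, physical=[A,B,C,D,c,F,g,H,I], logical=[g,H,I,A,B,C,D,c,F]
After op 4 (swap(4, 0)): offset=6, physical=[A,g,C,D,c,F,B,H,I], logical=[B,H,I,A,g,C,D,c,F]
After op 5 (rotate(+2)): offset=8, physical=[A,g,C,D,c,F,B,H,I], logical=[I,A,g,C,D,c,F,B,H]
After op 6 (replace(1, 'l')): offset=8, physical=[l,g,C,D,c,F,B,H,I], logical=[I,l,g,C,D,c,F,B,H]
After op 7 (swap(5, 3)): offset=8, physical=[l,g,c,D,C,F,B,H,I], logical=[I,l,g,c,D,C,F,B,H]
After op 8 (rotate(+1)): offset=0, physical=[l,g,c,D,C,F,B,H,I], logical=[l,g,c,D,C,F,B,H,I]
After op 9 (swap(7, 1)): offset=0, physical=[l,H,c,D,C,F,B,g,I], logical=[l,H,c,D,C,F,B,g,I]
After op 10 (swap(6, 1)): offset=0, physical=[l,B,c,D,C,F,H,g,I], logical=[l,B,c,D,C,F,H,g,I]
After op 11 (rotate(+2)): offset=2, physical=[l,B,c,D,C,F,H,g,I], logical=[c,D,C,F,H,g,I,l,B]

Answer: I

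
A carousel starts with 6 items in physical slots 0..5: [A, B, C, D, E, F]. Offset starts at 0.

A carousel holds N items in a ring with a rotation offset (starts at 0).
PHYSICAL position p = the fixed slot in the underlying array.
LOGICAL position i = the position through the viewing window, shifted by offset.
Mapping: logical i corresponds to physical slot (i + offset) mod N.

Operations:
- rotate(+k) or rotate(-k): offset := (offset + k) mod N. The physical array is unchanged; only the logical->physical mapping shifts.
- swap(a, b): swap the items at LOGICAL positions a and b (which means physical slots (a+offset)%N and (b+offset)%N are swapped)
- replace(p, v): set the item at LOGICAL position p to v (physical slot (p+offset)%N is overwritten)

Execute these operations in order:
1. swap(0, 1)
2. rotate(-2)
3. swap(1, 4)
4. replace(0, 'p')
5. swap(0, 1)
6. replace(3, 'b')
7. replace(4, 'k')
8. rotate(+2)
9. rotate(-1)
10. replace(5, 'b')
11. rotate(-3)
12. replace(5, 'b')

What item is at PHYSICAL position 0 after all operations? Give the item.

Answer: B

Derivation:
After op 1 (swap(0, 1)): offset=0, physical=[B,A,C,D,E,F], logical=[B,A,C,D,E,F]
After op 2 (rotate(-2)): offset=4, physical=[B,A,C,D,E,F], logical=[E,F,B,A,C,D]
After op 3 (swap(1, 4)): offset=4, physical=[B,A,F,D,E,C], logical=[E,C,B,A,F,D]
After op 4 (replace(0, 'p')): offset=4, physical=[B,A,F,D,p,C], logical=[p,C,B,A,F,D]
After op 5 (swap(0, 1)): offset=4, physical=[B,A,F,D,C,p], logical=[C,p,B,A,F,D]
After op 6 (replace(3, 'b')): offset=4, physical=[B,b,F,D,C,p], logical=[C,p,B,b,F,D]
After op 7 (replace(4, 'k')): offset=4, physical=[B,b,k,D,C,p], logical=[C,p,B,b,k,D]
After op 8 (rotate(+2)): offset=0, physical=[B,b,k,D,C,p], logical=[B,b,k,D,C,p]
After op 9 (rotate(-1)): offset=5, physical=[B,b,k,D,C,p], logical=[p,B,b,k,D,C]
After op 10 (replace(5, 'b')): offset=5, physical=[B,b,k,D,b,p], logical=[p,B,b,k,D,b]
After op 11 (rotate(-3)): offset=2, physical=[B,b,k,D,b,p], logical=[k,D,b,p,B,b]
After op 12 (replace(5, 'b')): offset=2, physical=[B,b,k,D,b,p], logical=[k,D,b,p,B,b]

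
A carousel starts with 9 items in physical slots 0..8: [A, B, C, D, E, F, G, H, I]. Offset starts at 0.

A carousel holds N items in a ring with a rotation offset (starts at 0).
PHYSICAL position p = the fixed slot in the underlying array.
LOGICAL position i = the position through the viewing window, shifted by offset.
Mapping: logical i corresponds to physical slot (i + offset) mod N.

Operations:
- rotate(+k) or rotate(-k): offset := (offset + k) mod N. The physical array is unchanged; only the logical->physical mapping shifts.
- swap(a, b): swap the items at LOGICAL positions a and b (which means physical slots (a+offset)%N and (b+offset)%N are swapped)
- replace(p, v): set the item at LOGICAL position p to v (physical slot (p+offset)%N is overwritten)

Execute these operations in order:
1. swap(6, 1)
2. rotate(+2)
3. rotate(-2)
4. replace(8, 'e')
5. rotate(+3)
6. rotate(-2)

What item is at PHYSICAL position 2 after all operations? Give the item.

Answer: C

Derivation:
After op 1 (swap(6, 1)): offset=0, physical=[A,G,C,D,E,F,B,H,I], logical=[A,G,C,D,E,F,B,H,I]
After op 2 (rotate(+2)): offset=2, physical=[A,G,C,D,E,F,B,H,I], logical=[C,D,E,F,B,H,I,A,G]
After op 3 (rotate(-2)): offset=0, physical=[A,G,C,D,E,F,B,H,I], logical=[A,G,C,D,E,F,B,H,I]
After op 4 (replace(8, 'e')): offset=0, physical=[A,G,C,D,E,F,B,H,e], logical=[A,G,C,D,E,F,B,H,e]
After op 5 (rotate(+3)): offset=3, physical=[A,G,C,D,E,F,B,H,e], logical=[D,E,F,B,H,e,A,G,C]
After op 6 (rotate(-2)): offset=1, physical=[A,G,C,D,E,F,B,H,e], logical=[G,C,D,E,F,B,H,e,A]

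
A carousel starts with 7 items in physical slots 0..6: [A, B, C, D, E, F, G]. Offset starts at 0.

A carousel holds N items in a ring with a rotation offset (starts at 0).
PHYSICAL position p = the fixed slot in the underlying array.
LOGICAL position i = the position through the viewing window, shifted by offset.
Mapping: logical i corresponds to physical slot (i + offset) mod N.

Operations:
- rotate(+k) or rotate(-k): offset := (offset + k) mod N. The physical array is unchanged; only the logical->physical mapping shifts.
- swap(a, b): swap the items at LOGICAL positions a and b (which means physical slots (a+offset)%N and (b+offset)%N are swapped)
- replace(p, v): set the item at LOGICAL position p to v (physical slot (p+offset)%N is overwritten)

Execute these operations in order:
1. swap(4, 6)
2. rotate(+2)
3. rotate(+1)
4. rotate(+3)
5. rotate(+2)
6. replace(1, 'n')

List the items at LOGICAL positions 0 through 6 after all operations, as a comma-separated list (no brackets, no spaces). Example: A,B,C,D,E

Answer: B,n,D,G,F,E,A

Derivation:
After op 1 (swap(4, 6)): offset=0, physical=[A,B,C,D,G,F,E], logical=[A,B,C,D,G,F,E]
After op 2 (rotate(+2)): offset=2, physical=[A,B,C,D,G,F,E], logical=[C,D,G,F,E,A,B]
After op 3 (rotate(+1)): offset=3, physical=[A,B,C,D,G,F,E], logical=[D,G,F,E,A,B,C]
After op 4 (rotate(+3)): offset=6, physical=[A,B,C,D,G,F,E], logical=[E,A,B,C,D,G,F]
After op 5 (rotate(+2)): offset=1, physical=[A,B,C,D,G,F,E], logical=[B,C,D,G,F,E,A]
After op 6 (replace(1, 'n')): offset=1, physical=[A,B,n,D,G,F,E], logical=[B,n,D,G,F,E,A]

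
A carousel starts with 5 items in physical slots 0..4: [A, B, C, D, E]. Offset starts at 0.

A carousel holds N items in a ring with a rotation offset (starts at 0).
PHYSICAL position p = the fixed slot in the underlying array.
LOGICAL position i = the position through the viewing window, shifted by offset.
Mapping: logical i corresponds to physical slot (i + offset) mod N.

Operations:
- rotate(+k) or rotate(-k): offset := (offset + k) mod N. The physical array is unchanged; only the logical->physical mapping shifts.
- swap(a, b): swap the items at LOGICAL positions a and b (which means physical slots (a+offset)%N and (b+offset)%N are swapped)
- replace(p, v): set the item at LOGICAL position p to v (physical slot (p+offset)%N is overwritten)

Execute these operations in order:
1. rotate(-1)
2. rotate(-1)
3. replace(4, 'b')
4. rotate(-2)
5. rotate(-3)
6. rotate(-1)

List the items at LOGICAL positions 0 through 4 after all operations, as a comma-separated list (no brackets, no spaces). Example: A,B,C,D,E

After op 1 (rotate(-1)): offset=4, physical=[A,B,C,D,E], logical=[E,A,B,C,D]
After op 2 (rotate(-1)): offset=3, physical=[A,B,C,D,E], logical=[D,E,A,B,C]
After op 3 (replace(4, 'b')): offset=3, physical=[A,B,b,D,E], logical=[D,E,A,B,b]
After op 4 (rotate(-2)): offset=1, physical=[A,B,b,D,E], logical=[B,b,D,E,A]
After op 5 (rotate(-3)): offset=3, physical=[A,B,b,D,E], logical=[D,E,A,B,b]
After op 6 (rotate(-1)): offset=2, physical=[A,B,b,D,E], logical=[b,D,E,A,B]

Answer: b,D,E,A,B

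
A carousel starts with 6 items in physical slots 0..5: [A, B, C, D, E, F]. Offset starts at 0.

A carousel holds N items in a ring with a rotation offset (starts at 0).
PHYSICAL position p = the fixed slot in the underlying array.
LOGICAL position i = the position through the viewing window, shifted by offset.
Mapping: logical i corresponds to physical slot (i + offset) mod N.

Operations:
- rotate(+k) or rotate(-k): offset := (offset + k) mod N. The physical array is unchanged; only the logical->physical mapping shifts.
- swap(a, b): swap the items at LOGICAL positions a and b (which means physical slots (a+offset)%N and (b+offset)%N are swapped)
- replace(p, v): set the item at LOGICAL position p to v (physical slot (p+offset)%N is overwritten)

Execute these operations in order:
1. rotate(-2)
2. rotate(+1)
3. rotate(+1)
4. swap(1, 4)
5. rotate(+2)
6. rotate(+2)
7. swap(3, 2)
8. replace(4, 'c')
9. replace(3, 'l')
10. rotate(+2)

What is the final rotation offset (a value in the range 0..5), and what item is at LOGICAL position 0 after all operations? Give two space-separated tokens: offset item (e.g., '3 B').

After op 1 (rotate(-2)): offset=4, physical=[A,B,C,D,E,F], logical=[E,F,A,B,C,D]
After op 2 (rotate(+1)): offset=5, physical=[A,B,C,D,E,F], logical=[F,A,B,C,D,E]
After op 3 (rotate(+1)): offset=0, physical=[A,B,C,D,E,F], logical=[A,B,C,D,E,F]
After op 4 (swap(1, 4)): offset=0, physical=[A,E,C,D,B,F], logical=[A,E,C,D,B,F]
After op 5 (rotate(+2)): offset=2, physical=[A,E,C,D,B,F], logical=[C,D,B,F,A,E]
After op 6 (rotate(+2)): offset=4, physical=[A,E,C,D,B,F], logical=[B,F,A,E,C,D]
After op 7 (swap(3, 2)): offset=4, physical=[E,A,C,D,B,F], logical=[B,F,E,A,C,D]
After op 8 (replace(4, 'c')): offset=4, physical=[E,A,c,D,B,F], logical=[B,F,E,A,c,D]
After op 9 (replace(3, 'l')): offset=4, physical=[E,l,c,D,B,F], logical=[B,F,E,l,c,D]
After op 10 (rotate(+2)): offset=0, physical=[E,l,c,D,B,F], logical=[E,l,c,D,B,F]

Answer: 0 E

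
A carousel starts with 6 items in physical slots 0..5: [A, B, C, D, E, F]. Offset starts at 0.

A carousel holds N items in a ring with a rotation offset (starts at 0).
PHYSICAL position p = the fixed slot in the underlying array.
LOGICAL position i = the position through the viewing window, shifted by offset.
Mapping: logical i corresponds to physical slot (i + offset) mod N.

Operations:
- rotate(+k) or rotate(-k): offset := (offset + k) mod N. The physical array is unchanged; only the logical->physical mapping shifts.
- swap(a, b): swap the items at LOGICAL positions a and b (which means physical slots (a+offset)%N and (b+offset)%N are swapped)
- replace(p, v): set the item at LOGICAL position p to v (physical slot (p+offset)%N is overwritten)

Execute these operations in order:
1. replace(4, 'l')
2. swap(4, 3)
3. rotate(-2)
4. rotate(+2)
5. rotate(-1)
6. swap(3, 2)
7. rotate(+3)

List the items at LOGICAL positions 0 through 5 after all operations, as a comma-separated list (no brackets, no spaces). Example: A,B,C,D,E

After op 1 (replace(4, 'l')): offset=0, physical=[A,B,C,D,l,F], logical=[A,B,C,D,l,F]
After op 2 (swap(4, 3)): offset=0, physical=[A,B,C,l,D,F], logical=[A,B,C,l,D,F]
After op 3 (rotate(-2)): offset=4, physical=[A,B,C,l,D,F], logical=[D,F,A,B,C,l]
After op 4 (rotate(+2)): offset=0, physical=[A,B,C,l,D,F], logical=[A,B,C,l,D,F]
After op 5 (rotate(-1)): offset=5, physical=[A,B,C,l,D,F], logical=[F,A,B,C,l,D]
After op 6 (swap(3, 2)): offset=5, physical=[A,C,B,l,D,F], logical=[F,A,C,B,l,D]
After op 7 (rotate(+3)): offset=2, physical=[A,C,B,l,D,F], logical=[B,l,D,F,A,C]

Answer: B,l,D,F,A,C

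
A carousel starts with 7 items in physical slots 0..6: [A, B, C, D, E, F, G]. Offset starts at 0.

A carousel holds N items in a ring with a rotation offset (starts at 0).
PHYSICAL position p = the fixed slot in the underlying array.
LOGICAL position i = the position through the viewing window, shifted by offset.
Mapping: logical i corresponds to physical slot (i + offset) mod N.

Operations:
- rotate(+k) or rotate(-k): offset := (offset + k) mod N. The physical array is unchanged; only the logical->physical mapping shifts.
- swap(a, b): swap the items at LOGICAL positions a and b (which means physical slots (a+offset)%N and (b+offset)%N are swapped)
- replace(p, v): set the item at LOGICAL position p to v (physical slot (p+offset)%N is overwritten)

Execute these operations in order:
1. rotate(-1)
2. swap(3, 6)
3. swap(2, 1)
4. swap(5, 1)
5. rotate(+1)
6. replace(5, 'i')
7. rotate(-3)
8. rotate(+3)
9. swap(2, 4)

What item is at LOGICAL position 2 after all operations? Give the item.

After op 1 (rotate(-1)): offset=6, physical=[A,B,C,D,E,F,G], logical=[G,A,B,C,D,E,F]
After op 2 (swap(3, 6)): offset=6, physical=[A,B,F,D,E,C,G], logical=[G,A,B,F,D,E,C]
After op 3 (swap(2, 1)): offset=6, physical=[B,A,F,D,E,C,G], logical=[G,B,A,F,D,E,C]
After op 4 (swap(5, 1)): offset=6, physical=[E,A,F,D,B,C,G], logical=[G,E,A,F,D,B,C]
After op 5 (rotate(+1)): offset=0, physical=[E,A,F,D,B,C,G], logical=[E,A,F,D,B,C,G]
After op 6 (replace(5, 'i')): offset=0, physical=[E,A,F,D,B,i,G], logical=[E,A,F,D,B,i,G]
After op 7 (rotate(-3)): offset=4, physical=[E,A,F,D,B,i,G], logical=[B,i,G,E,A,F,D]
After op 8 (rotate(+3)): offset=0, physical=[E,A,F,D,B,i,G], logical=[E,A,F,D,B,i,G]
After op 9 (swap(2, 4)): offset=0, physical=[E,A,B,D,F,i,G], logical=[E,A,B,D,F,i,G]

Answer: B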